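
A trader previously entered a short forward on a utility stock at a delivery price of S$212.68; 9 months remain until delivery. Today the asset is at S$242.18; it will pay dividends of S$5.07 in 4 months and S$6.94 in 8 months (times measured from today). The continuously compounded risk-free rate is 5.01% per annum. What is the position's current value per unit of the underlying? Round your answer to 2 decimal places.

PV(remaining dividends) I = 5.07·e^(−0.0501·4/12) + 6.94·e^(−0.0501·8/12) = 11.6981
Current forward F = (S − I)·e^(rT) = (242.18 − 11.6981)·e^(0.0501·9/12) = 230.4819 × 1.038290 = 239.3071
Value (long) = (F − K)·e^(−rT) = (239.3071 − 212.68) × 0.963122 = 25.6451
Short position value = −(long value) = -S$25.65

-S$25.65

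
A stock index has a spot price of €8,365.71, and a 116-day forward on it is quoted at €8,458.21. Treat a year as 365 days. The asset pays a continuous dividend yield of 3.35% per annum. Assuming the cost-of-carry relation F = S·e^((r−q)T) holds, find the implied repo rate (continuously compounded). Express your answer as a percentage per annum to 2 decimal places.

From F = S·e^((r−q)T): (r − q) = ln(F/S)/T
ln(8458.21/8365.71) = ln(1.011057) = 0.010996
(r − q) = 0.010996 / (116/365) = 0.034599
r = ln(F/S)/T + q = 0.034599 + 0.0335 = 0.068099
r = 6.81%

6.81%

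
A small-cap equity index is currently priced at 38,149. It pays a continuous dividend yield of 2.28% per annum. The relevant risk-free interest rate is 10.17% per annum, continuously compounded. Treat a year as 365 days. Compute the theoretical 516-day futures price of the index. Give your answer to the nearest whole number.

F = S·e^((r − q)T) = 38149 · e^((0.1017 − 0.0228) × 516/365)
= 38149 · e^0.111541 = 38149 × 1.118000
F = 42,651

42,651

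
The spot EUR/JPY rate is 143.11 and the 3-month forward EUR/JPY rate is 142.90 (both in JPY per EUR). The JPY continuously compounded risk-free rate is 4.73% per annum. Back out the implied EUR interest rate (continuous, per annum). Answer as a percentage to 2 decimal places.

F = S·e^((r_JPY − r_EUR)T) ⇒ r_EUR = r_JPY − ln(F/S)/T
ln(142.90/143.11) = -0.001468; /(3/12) = -0.005872
r_EUR = 0.0473 + 0.005872 = 0.053172
r_EUR = 5.32%

5.32%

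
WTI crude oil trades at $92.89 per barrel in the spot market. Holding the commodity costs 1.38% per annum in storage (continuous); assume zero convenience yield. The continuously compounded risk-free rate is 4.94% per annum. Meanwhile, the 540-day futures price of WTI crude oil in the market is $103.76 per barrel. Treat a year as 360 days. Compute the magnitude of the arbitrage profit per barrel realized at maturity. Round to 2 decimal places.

Fair futures: F* = S·e^(carry·T), with carry = (r + u) = 0.0494 + 0.0138 = 0.0632
F* = 92.89 · e^(0.0632 × 540/360) = 92.89 · e^0.094800 = 92.89 × 1.099439 = $102.1269
Market $103.76 > fair $102.1269: forward overpriced → cash-and-carry (buy spot, short the forward).
At maturity, profit = |F_mkt − F*| = |103.76 − 102.1269| = $1.63 per barrel

$1.63 per barrel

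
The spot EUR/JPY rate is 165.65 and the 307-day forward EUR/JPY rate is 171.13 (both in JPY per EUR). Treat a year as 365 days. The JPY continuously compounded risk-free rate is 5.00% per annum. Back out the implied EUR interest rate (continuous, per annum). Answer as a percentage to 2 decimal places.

1.13%

F = S·e^((r_JPY − r_EUR)T) ⇒ r_EUR = r_JPY − ln(F/S)/T
ln(171.13/165.65) = 0.032546; /(307/365) = 0.038695
r_EUR = 0.0500 − 0.038695 = 0.011305
r_EUR = 1.13%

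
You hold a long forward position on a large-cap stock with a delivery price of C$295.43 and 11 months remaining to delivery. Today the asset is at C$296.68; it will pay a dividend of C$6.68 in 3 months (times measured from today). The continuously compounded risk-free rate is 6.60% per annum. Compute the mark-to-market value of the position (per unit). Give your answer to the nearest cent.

C$12.02

PV(remaining dividends) I = 6.68·e^(−0.0660·3/12) = 6.5707
Current forward F = (S − I)·e^(rT) = (296.68 − 6.5707)·e^(0.0660·11/12) = 290.1093 × 1.062368 = 308.2028
Value (long) = (F − K)·e^(−rT) = (308.2028 − 295.43) × 0.941294 = 12.0230
Value = C$12.02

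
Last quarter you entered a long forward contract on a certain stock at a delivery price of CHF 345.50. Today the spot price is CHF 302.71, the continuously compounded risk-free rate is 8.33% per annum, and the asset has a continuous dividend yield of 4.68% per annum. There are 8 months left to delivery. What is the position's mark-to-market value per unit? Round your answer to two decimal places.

Current fair forward for the remaining 8 months: F = S·e^((r − q)·T), (r − q) = 0.0833 − 0.0468 = 0.0365
F = 302.71 · e^(0.0365 × 8/12) = 302.71 × 1.024632 = 310.1664
Value of long forward = (F − K)·e^(−rT) = (310.1664 − 345.50) · e^(−0.0833·8/12)
= -35.3336 × 0.945980 = -33.42

-CHF 33.42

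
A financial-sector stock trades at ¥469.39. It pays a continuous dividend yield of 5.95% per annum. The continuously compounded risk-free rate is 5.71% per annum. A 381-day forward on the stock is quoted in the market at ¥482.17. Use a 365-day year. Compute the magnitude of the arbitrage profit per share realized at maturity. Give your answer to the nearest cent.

Fair forward: F* = S·e^(carry·T), with carry = (r − q) = 0.0571 − 0.0595 = -0.0024
F* = 469.39 · e^(-0.0024 × 381/365) = 469.39 · e^-0.002505 = 469.39 × 0.997498 = ¥468.2156
Market ¥482.17 > fair ¥468.2156: forward overpriced → cash-and-carry (buy spot, short the forward).
At maturity, profit = |F_mkt − F*| = |482.17 − 468.2156| = ¥13.95 per share

¥13.95 per share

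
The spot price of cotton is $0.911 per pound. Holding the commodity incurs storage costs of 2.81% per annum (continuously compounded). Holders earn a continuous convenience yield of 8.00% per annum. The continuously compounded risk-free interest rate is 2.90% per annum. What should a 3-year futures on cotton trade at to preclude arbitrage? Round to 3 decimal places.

Net carry = r + u − y = 0.0290 + 0.0281 − 0.0800 = -0.0229
F = S·e^((r+u−y)T) = 0.911 · e^(-0.0229 × 3) = 0.911 · e^-0.068700
= 0.911 × 0.933607 = $0.851 per pound

$0.851 per pound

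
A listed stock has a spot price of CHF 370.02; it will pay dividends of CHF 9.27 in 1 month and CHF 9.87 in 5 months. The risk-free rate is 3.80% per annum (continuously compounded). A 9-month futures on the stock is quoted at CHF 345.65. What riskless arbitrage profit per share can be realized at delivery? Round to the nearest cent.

CHF 15.56 per share

PV(dividends) I = 9.27·e^(−0.0380·1/12) + 9.87·e^(−0.0380·5/12) = 18.9556
Fair futures F* = (S − I)·e^(rT) = (370.02 − 18.9556)·e^0.028500 = 351.0644 × 1.028910 = 361.2137
Market CHF 345.65 < fair 361.2137: forward underpriced → reverse cash-and-carry (short the stock, invest proceeds at r, pay the dividends, go long the forward).
Profit at T = |F_mkt − F*| = |345.65 − 361.2137| = CHF 15.56 per share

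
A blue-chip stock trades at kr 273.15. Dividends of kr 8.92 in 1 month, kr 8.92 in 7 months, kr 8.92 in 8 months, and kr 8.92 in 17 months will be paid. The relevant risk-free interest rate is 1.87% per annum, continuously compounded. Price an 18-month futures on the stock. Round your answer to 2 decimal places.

PV(dividends) I = 8.92·e^(−0.0187·1/12) + 8.92·e^(−0.0187·7/12) + 8.92·e^(−0.0187·8/12) + 8.92·e^(−0.0187·17/12)
I = 8.9061 + 8.8232 + 8.8095 + 8.6868 = 35.2256
F = (S − I)·e^(rT) = (273.15 − 35.2256) · e^(0.0187·18/12)
= 237.9244 · e^0.028050 = 237.9244 × 1.028447 = kr 244.69

kr 244.69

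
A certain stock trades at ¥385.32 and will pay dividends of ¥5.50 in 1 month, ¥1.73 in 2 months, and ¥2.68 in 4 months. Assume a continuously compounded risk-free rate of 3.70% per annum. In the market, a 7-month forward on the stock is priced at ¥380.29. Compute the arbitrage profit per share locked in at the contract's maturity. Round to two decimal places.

PV(dividends) I = 5.50·e^(−0.0370·1/12) + 1.73·e^(−0.0370·2/12) + 2.68·e^(−0.0370·4/12) = 9.8496
Fair forward F* = (S − I)·e^(rT) = (385.32 − 9.8496)·e^0.021583 = 375.4704 × 1.021818 = 383.6624
Market ¥380.29 < fair 383.6624: forward underpriced → reverse cash-and-carry (short the stock, invest proceeds at r, pay the dividends, go long the forward).
Profit at T = |F_mkt − F*| = |380.29 − 383.6624| = ¥3.37 per share

¥3.37 per share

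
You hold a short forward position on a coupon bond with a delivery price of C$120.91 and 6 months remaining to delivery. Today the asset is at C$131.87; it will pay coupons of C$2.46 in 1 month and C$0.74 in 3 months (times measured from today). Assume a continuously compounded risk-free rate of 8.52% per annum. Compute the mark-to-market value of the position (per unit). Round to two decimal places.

-C$12.84

PV(remaining coupons) I = 2.46·e^(−0.0852·1/12) + 0.74·e^(−0.0852·3/12) = 3.1670
Current forward F = (S − I)·e^(rT) = (131.87 − 3.1670)·e^(0.0852·6/12) = 128.7030 × 1.043520 = 134.3042
Value (long) = (F − K)·e^(−rT) = (134.3042 − 120.91) × 0.958295 = 12.8356
Short position value = −(long value) = -C$12.84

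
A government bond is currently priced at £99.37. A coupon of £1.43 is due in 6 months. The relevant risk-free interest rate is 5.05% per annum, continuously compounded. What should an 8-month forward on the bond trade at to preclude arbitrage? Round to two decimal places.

£101.33

PV(coupons) I = 1.43·e^(−0.0505·6/12)
I = 1.3943
F = (S − I)·e^(rT) = (99.37 − 1.3943) · e^(0.0505·8/12)
= 97.9757 · e^0.033667 = 97.9757 × 1.034240 = £101.33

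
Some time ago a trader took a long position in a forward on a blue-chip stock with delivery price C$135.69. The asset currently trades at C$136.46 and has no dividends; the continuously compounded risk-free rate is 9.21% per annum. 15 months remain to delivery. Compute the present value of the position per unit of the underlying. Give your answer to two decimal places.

C$15.53

Current fair forward for the remaining 15 months: F = S·e^(r·T), r = 0.0921
F = 136.46 · e^(0.0921 × 15/12) = 136.46 × 1.122014 = 153.1100
Value of long forward = (F − K)·e^(−rT) = (153.1100 − 135.69) · e^(−0.0921·15/12)
= 17.4200 × 0.891255 = 15.53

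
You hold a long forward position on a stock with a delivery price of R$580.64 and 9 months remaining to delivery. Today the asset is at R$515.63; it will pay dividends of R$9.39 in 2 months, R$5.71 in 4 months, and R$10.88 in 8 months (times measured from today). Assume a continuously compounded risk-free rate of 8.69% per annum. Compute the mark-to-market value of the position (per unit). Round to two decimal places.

-R$53.44

PV(remaining dividends) I = 9.39·e^(−0.0869·2/12) + 5.71·e^(−0.0869·4/12) + 10.88·e^(−0.0869·8/12) = 25.0696
Current forward F = (S − I)·e^(rT) = (515.63 − 25.0696)·e^(0.0869·9/12) = 490.5604 × 1.067346 = 523.5977
Value (long) = (F − K)·e^(−rT) = (523.5977 − 580.64) × 0.936903 = -53.4431
Value = -R$53.44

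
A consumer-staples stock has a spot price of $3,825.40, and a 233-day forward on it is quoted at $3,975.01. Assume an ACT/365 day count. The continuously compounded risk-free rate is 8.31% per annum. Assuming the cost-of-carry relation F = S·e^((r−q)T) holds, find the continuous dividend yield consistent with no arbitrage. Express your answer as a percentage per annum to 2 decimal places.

From F = S·e^((r−q)T): (r − q) = ln(F/S)/T
ln(3975.01/3825.40) = ln(1.039110) = 0.038365
(r − q) = 0.038365 / (233/365) = 0.060100
q = r − ln(F/S)/T = 0.0831 − 0.060100 = 0.023000
q = 2.30%

2.30%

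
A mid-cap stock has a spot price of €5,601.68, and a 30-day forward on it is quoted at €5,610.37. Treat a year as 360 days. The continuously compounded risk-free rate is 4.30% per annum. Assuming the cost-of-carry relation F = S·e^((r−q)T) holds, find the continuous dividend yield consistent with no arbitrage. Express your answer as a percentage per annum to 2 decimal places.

From F = S·e^((r−q)T): (r − q) = ln(F/S)/T
ln(5610.37/5601.68) = ln(1.001551) = 0.001550
(r − q) = 0.001550 / (30/360) = 0.018600
q = r − ln(F/S)/T = 0.0430 − 0.018600 = 0.024400
q = 2.44%

2.44%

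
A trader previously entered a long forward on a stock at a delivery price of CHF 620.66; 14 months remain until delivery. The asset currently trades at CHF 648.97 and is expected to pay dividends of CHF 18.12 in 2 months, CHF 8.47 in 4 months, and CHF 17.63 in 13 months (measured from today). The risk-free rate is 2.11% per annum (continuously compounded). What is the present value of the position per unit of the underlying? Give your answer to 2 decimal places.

PV(remaining dividends) I = 18.12·e^(−0.0211·2/12) + 8.47·e^(−0.0211·4/12) + 17.63·e^(−0.0211·13/12) = 43.6986
Current forward F = (S − I)·e^(rT) = (648.97 − 43.6986)·e^(0.0211·14/12) = 605.2714 × 1.024922 = 620.3560
Value (long) = (F − K)·e^(−rT) = (620.3560 − 620.66) × 0.975684 = -0.2966
Value = -CHF 0.30

-CHF 0.30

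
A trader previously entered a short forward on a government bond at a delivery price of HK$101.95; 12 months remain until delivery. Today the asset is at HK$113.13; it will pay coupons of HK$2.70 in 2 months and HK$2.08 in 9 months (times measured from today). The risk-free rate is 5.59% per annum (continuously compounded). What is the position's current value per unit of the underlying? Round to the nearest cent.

-HK$12.05

PV(remaining coupons) I = 2.70·e^(−0.0559·2/12) + 2.08·e^(−0.0559·9/12) = 4.6696
Current forward F = (S − I)·e^(rT) = (113.13 − 4.6696)·e^(0.0559·12/12) = 108.4604 × 1.057492 = 114.6960
Value (long) = (F − K)·e^(−rT) = (114.6960 − 101.95) × 0.945634 = 12.0531
Short position value = −(long value) = -HK$12.05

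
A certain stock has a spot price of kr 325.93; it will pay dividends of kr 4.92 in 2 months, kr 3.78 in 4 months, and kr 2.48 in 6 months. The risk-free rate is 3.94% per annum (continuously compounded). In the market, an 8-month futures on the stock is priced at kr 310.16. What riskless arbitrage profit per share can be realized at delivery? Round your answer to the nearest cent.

PV(dividends) I = 4.92·e^(−0.0394·2/12) + 3.78·e^(−0.0394·4/12) + 2.48·e^(−0.0394·6/12) = 11.0501
Fair futures F* = (S − I)·e^(rT) = (325.93 − 11.0501)·e^0.026267 = 314.8799 × 1.026615 = 323.2604
Market kr 310.16 < fair 323.2604: forward underpriced → reverse cash-and-carry (short the stock, invest proceeds at r, pay the dividends, go long the forward).
Profit at T = |F_mkt − F*| = |310.16 − 323.2604| = kr 13.10 per share

kr 13.10 per share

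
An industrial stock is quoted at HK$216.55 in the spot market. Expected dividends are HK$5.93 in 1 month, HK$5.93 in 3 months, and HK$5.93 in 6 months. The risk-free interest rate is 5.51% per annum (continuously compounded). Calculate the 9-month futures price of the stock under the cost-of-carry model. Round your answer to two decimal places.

HK$207.43

PV(dividends) I = 5.93·e^(−0.0551·1/12) + 5.93·e^(−0.0551·3/12) + 5.93·e^(−0.0551·6/12)
I = 5.9028 + 5.8489 + 5.7689 = 17.5206
F = (S − I)·e^(rT) = (216.55 − 17.5206) · e^(0.0551·9/12)
= 199.0294 · e^0.041325 = 199.0294 × 1.042191 = HK$207.43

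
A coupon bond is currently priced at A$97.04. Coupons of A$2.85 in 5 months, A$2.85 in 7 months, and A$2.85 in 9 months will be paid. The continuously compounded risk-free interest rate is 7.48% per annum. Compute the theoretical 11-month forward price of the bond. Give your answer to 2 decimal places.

A$95.16

PV(coupons) I = 2.85·e^(−0.0748·5/12) + 2.85·e^(−0.0748·7/12) + 2.85·e^(−0.0748·9/12)
I = 2.7625 + 2.7283 + 2.6945 = 8.1853
F = (S − I)·e^(rT) = (97.04 − 8.1853) · e^(0.0748·11/12)
= 88.8547 · e^0.068567 = 88.8547 × 1.070972 = A$95.16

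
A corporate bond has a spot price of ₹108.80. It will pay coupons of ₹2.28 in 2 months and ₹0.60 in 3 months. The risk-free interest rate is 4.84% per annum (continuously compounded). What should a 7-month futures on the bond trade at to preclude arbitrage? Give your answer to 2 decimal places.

PV(coupons) I = 2.28·e^(−0.0484·2/12) + 0.60·e^(−0.0484·3/12)
I = 2.2617 + 0.5928 = 2.8545
F = (S − I)·e^(rT) = (108.80 − 2.8545) · e^(0.0484·7/12)
= 105.9455 · e^0.028233 = 105.9455 × 1.028635 = ₹108.98

₹108.98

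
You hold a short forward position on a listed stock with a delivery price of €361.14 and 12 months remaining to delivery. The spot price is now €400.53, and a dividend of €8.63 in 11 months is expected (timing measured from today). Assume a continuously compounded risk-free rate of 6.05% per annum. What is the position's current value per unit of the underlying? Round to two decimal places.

PV(remaining dividends) I = 8.63·e^(−0.0605·11/12) = 8.1644
Current forward F = (S − I)·e^(rT) = (400.53 − 8.1644)·e^(0.0605·12/12) = 392.3656 × 1.062368 = 416.8367
Value (long) = (F − K)·e^(−rT) = (416.8367 − 361.14) × 0.941294 = 52.4270
Short position value = −(long value) = -€52.43

-€52.43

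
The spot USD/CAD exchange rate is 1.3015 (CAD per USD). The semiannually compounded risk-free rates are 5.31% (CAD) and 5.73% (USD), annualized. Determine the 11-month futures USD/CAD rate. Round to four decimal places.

1.2966

By covered interest parity, F = S · (1+r_CAD/2)^(2T) / (1+r_USD/2)^(2T)
= 1.3015 × 1.049213 / 1.053151 = 1.3015 × 0.996261
F = 1.2966 CAD per USD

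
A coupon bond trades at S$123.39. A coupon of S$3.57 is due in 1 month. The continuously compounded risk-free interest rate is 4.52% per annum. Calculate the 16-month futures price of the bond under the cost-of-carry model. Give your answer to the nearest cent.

PV(coupons) I = 3.57·e^(−0.0452·1/12)
I = 3.5566
F = (S − I)·e^(rT) = (123.39 − 3.5566) · e^(0.0452·16/12)
= 119.8334 · e^0.060267 = 119.8334 × 1.062120 = S$127.28

S$127.28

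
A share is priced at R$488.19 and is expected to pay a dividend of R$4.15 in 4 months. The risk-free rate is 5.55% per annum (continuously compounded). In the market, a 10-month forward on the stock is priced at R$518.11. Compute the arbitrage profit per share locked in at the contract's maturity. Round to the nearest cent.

PV(dividends) I = 4.15·e^(−0.0555·4/12) = 4.0739
Fair forward F* = (S − I)·e^(rT) = (488.19 − 4.0739)·e^0.046250 = 484.1161 × 1.047336 = 507.0322
Market R$518.11 > fair 507.0322: forward overpriced → cash-and-carry (borrow at r, buy the stock and collect the dividends, short the forward).
Profit at T = |F_mkt − F*| = |518.11 − 507.0322| = R$11.08 per share

R$11.08 per share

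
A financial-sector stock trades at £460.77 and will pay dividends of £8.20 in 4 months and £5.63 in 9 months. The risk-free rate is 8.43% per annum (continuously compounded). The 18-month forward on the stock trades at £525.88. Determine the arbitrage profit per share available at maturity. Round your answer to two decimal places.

£18.05 per share

PV(dividends) I = 8.20·e^(−0.0843·4/12) + 5.63·e^(−0.0843·9/12) = 13.2578
Fair forward F* = (S − I)·e^(rT) = (460.77 − 13.2578)·e^0.126450 = 447.5122 × 1.134793 = 507.8337
Market £525.88 > fair 507.8337: forward overpriced → cash-and-carry (borrow at r, buy the stock and collect the dividends, short the forward).
Profit at T = |F_mkt − F*| = |525.88 − 507.8337| = £18.05 per share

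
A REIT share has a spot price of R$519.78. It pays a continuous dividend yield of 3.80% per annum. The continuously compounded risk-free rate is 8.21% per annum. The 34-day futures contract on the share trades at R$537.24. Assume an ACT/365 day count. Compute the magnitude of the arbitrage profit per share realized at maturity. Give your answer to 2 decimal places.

Fair futures: F* = S·e^(carry·T), with carry = (r − q) = 0.0821 − 0.0380 = 0.0441
F* = 519.78 · e^(0.0441 × 34/365) = 519.78 · e^0.004108 = 519.78 × 1.004116 = R$521.9194
Market R$537.24 > fair R$521.9194: forward overpriced → cash-and-carry (buy spot, short the forward).
At maturity, profit = |F_mkt − F*| = |537.24 − 521.9194| = R$15.32 per share

R$15.32 per share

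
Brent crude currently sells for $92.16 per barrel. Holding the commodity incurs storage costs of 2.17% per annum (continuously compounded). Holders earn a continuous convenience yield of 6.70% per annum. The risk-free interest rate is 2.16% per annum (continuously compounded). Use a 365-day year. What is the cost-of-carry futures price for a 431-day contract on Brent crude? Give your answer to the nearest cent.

$89.62 per barrel

Net carry = r + u − y = 0.0216 + 0.0217 − 0.0670 = -0.0237
F = S·e^((r+u−y)T) = 92.16 · e^(-0.0237 × 431/365) = 92.16 · e^-0.027985
= 92.16 × 0.972403 = $89.62 per barrel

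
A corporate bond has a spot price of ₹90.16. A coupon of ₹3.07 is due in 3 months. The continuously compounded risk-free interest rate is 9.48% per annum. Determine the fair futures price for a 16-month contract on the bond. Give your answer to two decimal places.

₹98.91

PV(coupons) I = 3.07·e^(−0.0948·3/12)
I = 2.9981
F = (S − I)·e^(rT) = (90.16 − 2.9981) · e^(0.0948·16/12)
= 87.1619 · e^0.126400 = 87.1619 × 1.134736 = ₹98.91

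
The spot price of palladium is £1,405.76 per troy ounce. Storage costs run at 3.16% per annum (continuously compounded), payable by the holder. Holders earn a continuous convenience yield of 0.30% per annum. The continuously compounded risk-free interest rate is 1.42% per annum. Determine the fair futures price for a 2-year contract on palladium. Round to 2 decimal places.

Net carry = r + u − y = 0.0142 + 0.0316 − 0.0030 = 0.0428
F = S·e^((r+u−y)T) = 1405.76 · e^(0.0428 × 2) = 1405.76 · e^0.08560000
= 1405.76 × 1.08937049 = £1,531.39 per troy ounce

£1,531.39 per troy ounce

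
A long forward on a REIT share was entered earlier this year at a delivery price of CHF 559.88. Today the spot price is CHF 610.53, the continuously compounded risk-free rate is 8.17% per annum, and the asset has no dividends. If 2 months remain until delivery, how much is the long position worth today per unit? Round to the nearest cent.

CHF 58.22

Current fair forward for the remaining 2 months: F = S·e^(r·T), r = 0.0817
F = 610.53 · e^(0.0817 × 2/12) = 610.53 × 1.013710 = 618.9004
Value of long forward = (F − K)·e^(−rT) = (618.9004 − 559.88) · e^(−0.0817·2/12)
= 59.0204 × 0.986476 = 58.22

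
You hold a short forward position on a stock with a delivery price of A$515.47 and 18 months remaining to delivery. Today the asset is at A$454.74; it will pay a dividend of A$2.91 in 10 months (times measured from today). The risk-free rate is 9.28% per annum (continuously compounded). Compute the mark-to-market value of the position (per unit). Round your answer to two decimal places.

-A$3.56

PV(remaining dividends) I = 2.91·e^(−0.0928·10/12) = 2.6934
Current forward F = (S − I)·e^(rT) = (454.74 − 2.6934)·e^(0.0928·18/12) = 452.0466 × 1.149354 = 519.5616
Value (long) = (F − K)·e^(−rT) = (519.5616 − 515.47) × 0.870054 = 3.5599
Short position value = −(long value) = -A$3.56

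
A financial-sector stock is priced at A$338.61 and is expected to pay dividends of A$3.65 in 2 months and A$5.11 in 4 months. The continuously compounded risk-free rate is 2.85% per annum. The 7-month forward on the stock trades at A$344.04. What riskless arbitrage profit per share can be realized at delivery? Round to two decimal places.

PV(dividends) I = 3.65·e^(−0.0285·2/12) + 5.11·e^(−0.0285·4/12) = 8.6944
Fair forward F* = (S − I)·e^(rT) = (338.61 − 8.6944)·e^0.016625 = 329.9156 × 1.016764 = 335.4463
Market A$344.04 > fair 335.4463: forward overpriced → cash-and-carry (borrow at r, buy the stock and collect the dividends, short the forward).
Profit at T = |F_mkt − F*| = |344.04 − 335.4463| = A$8.59 per share

A$8.59 per share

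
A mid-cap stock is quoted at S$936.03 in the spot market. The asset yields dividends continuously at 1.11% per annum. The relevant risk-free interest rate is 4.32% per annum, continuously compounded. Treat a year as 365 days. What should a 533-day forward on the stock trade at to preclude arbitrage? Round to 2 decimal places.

F = S·e^((r − q)T) = 936.03 · e^((0.0432 − 0.0111) × 533/365)
= 936.03 · e^0.046875 = 936.03 × 1.047991
F = S$980.95

S$980.95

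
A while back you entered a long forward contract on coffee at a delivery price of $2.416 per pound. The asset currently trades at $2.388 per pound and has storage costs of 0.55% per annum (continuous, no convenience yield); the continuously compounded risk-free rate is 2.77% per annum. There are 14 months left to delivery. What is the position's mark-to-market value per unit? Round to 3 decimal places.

Current fair forward for the remaining 14 months: F = S·e^((r + u)·T), (r + u) = 0.0277 + 0.0055 = 0.0332
F = 2.388 · e^(0.0332 × 14/12) = 2.388 × 1.039493 = 2.4823
Value of long forward = (F − K)·e^(−rT) = (2.4823 − 2.416) · e^(−0.0277·14/12)
= 0.0663 × 0.968200 = 0.064

$0.064 per pound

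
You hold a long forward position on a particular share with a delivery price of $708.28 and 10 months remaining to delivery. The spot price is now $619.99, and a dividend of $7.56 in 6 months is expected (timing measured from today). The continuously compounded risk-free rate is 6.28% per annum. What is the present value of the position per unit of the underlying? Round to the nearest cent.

PV(remaining dividends) I = 7.56·e^(−0.0628·6/12) = 7.3263
Current forward F = (S − I)·e^(rT) = (619.99 − 7.3263)·e^(0.0628·10/12) = 612.6637 × 1.053727 = 645.5803
Value (long) = (F − K)·e^(−rT) = (645.5803 − 708.28) × 0.949012 = -59.5028
Value = -$59.50

-$59.50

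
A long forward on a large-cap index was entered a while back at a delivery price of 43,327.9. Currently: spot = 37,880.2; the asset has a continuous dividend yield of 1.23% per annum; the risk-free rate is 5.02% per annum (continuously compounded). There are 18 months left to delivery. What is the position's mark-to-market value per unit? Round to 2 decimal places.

-2997.40

Current fair forward for the remaining 18 months: F = S·e^((r − q)·T), (r − q) = 0.0502 − 0.0123 = 0.0379
F = 37880.2 · e^(0.0379 × 18/12) = 37880.2 × 1.05849702 = 40096.0788
Value of long forward = (F − K)·e^(−rT) = (40096.0788 − 43327.9) · e^(−0.0502·18/12)
= -3231.8212 × 0.92746521 = -2997.40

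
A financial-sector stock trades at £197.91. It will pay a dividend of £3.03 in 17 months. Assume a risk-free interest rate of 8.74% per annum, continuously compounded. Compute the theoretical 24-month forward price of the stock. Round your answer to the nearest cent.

PV(dividends) I = 3.03·e^(−0.0874·17/12)
I = 2.6771
F = (S − I)·e^(rT) = (197.91 − 2.6771) · e^(0.0874·24/12)
= 195.2329 · e^0.174800 = 195.2329 × 1.191008 = £232.52

£232.52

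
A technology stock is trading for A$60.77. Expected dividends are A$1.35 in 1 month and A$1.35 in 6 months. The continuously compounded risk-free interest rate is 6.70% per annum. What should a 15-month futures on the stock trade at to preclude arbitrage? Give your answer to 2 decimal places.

PV(dividends) I = 1.35·e^(−0.0670·1/12) + 1.35·e^(−0.0670·6/12)
I = 1.3425 + 1.3055 = 2.6480
F = (S − I)·e^(rT) = (60.77 − 2.6480) · e^(0.0670·15/12)
= 58.1220 · e^0.083750 = 58.1220 × 1.087357 = A$63.20

A$63.20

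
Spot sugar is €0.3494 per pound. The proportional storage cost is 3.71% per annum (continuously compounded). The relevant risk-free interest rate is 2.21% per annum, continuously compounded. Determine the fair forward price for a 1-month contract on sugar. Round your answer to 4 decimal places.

€0.3511 per pound

Net carry = r + u − y = 0.0221 + 0.0371 − 0.0000 = 0.0592
F = S·e^((r+u−y)T) = 0.3494 · e^(0.0592 × 1/12) = 0.3494 · e^0.004933
= 0.3494 × 1.004945 = €0.3511 per pound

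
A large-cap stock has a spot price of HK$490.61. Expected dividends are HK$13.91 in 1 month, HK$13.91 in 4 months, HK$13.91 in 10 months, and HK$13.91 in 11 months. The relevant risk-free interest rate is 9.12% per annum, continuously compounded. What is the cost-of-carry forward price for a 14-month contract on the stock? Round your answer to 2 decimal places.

PV(dividends) I = 13.91·e^(−0.0912·1/12) + 13.91·e^(−0.0912·4/12) + 13.91·e^(−0.0912·10/12) + 13.91·e^(−0.0912·11/12)
I = 13.8047 + 13.4935 + 12.8920 + 12.7944 = 52.9846
F = (S − I)·e^(rT) = (490.61 − 52.9846) · e^(0.0912·14/12)
= 437.6254 · e^0.106400 = 437.6254 × 1.112267 = HK$486.76

HK$486.76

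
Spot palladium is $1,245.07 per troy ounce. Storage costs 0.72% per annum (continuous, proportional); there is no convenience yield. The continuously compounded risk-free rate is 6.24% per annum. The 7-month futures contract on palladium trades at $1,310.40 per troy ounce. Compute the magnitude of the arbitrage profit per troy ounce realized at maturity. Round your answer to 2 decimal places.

$13.74 per troy ounce

Fair futures: F* = S·e^(carry·T), with carry = (r + u) = 0.0624 + 0.0072 = 0.0696
F* = 1245.07 · e^(0.0696 × 7/12) = 1245.07 · e^0.04060000 = 1245.07 × 1.04143545 = $1296.6600
Market $1310.40 > fair $1296.6600: forward overpriced → cash-and-carry (buy spot, short the forward).
At maturity, profit = |F_mkt − F*| = |1310.40 − 1296.6600| = $13.74 per troy ounce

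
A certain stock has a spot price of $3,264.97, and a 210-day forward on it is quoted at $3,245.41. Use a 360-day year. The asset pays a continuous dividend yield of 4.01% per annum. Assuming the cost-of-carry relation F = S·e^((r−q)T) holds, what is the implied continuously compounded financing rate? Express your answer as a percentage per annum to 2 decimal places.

2.98%

From F = S·e^((r−q)T): (r − q) = ln(F/S)/T
ln(3245.41/3264.97) = ln(0.994009) = -0.006009
(r − q) = -0.006009 / (210/360) = -0.010301
r = ln(F/S)/T + q = -0.010301 + 0.0401 = 0.029799
r = 2.98%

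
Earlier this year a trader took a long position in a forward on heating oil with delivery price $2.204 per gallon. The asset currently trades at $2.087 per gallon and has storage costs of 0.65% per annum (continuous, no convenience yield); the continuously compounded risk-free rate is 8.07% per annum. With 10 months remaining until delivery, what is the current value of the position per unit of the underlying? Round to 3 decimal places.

Current fair forward for the remaining 10 months: F = S·e^((r + u)·T), (r + u) = 0.0807 + 0.0065 = 0.0872
F = 2.087 · e^(0.0872 × 10/12) = 2.087 × 1.075372 = 2.2443
Value of long forward = (F − K)·e^(−rT) = (2.2443 − 2.204) · e^(−0.0807·10/12)
= 0.0403 × 0.934961 = 0.038

$0.038 per gallon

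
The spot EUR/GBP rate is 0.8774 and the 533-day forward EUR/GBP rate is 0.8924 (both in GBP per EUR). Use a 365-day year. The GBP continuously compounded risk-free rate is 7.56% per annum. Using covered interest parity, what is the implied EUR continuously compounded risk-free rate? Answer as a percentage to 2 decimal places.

F = S·e^((r_GBP − r_EUR)T) ⇒ r_EUR = r_GBP − ln(F/S)/T
ln(0.8924/0.8774) = 0.016951; /(533/365) = 0.011608
r_EUR = 0.0756 − 0.011608 = 0.063992
r_EUR = 6.40%

6.40%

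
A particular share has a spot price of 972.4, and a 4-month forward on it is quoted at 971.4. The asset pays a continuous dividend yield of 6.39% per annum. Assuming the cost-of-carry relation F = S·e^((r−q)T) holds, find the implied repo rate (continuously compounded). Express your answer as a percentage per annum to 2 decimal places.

From F = S·e^((r−q)T): (r − q) = ln(F/S)/T
ln(971.4/972.4) = ln(0.998972) = -0.001029
(r − q) = -0.001029 / (4/12) = -0.003087
r = ln(F/S)/T + q = -0.003087 + 0.0639 = 0.060813
r = 6.08%

6.08%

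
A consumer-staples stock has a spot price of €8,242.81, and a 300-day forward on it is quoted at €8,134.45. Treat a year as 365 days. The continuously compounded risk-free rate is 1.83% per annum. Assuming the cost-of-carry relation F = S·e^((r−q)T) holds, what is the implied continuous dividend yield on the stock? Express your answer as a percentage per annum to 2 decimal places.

3.44%

From F = S·e^((r−q)T): (r − q) = ln(F/S)/T
ln(8134.45/8242.81) = ln(0.986854) = -0.013233
(r − q) = -0.013233 / (300/365) = -0.016100
q = r − ln(F/S)/T = 0.0183 + 0.016100 = 0.034400
q = 3.44%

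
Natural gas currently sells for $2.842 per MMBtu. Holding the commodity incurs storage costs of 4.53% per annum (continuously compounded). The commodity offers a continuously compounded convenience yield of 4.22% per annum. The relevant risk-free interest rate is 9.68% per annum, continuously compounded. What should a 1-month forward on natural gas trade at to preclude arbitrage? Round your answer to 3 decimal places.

$2.866 per MMBtu

Net carry = r + u − y = 0.0968 + 0.0453 − 0.0422 = 0.0999
F = S·e^((r+u−y)T) = 2.842 · e^(0.0999 × 1/12) = 2.842 · e^0.008325
= 2.842 × 1.008360 = $2.866 per MMBtu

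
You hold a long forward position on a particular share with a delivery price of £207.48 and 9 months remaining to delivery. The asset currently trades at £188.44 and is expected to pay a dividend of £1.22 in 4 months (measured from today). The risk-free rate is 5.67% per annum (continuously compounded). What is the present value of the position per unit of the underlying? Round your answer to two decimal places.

-£11.60

PV(remaining dividends) I = 1.22·e^(−0.0567·4/12) = 1.1972
Current forward F = (S − I)·e^(rT) = (188.44 − 1.1972)·e^(0.0567·9/12) = 187.2428 × 1.043442 = 195.3770
Value (long) = (F − K)·e^(−rT) = (195.3770 − 207.48) × 0.958367 = -11.5991
Value = -£11.60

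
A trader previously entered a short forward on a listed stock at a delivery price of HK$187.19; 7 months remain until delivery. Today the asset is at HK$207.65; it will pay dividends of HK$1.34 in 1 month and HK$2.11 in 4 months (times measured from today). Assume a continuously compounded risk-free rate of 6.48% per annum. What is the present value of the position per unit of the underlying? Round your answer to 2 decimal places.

PV(remaining dividends) I = 1.34·e^(−0.0648·1/12) + 2.11·e^(−0.0648·4/12) = 3.3977
Current forward F = (S − I)·e^(rT) = (207.65 − 3.3977)·e^(0.0648·7/12) = 204.2523 × 1.038524 = 212.1209
Value (long) = (F − K)·e^(−rT) = (212.1209 − 187.19) × 0.962906 = 24.0061
Short position value = −(long value) = -HK$24.01

-HK$24.01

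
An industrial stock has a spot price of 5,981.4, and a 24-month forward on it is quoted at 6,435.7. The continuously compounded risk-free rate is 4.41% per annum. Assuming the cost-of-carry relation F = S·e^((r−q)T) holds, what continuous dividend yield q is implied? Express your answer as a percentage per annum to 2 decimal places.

0.75%

From F = S·e^((r−q)T): (r − q) = ln(F/S)/T
ln(6435.7/5981.4) = ln(1.075952) = 0.073206
(r − q) = 0.073206 / (24/12) = 0.036603
q = r − ln(F/S)/T = 0.0441 − 0.036603 = 0.007497
q = 0.75%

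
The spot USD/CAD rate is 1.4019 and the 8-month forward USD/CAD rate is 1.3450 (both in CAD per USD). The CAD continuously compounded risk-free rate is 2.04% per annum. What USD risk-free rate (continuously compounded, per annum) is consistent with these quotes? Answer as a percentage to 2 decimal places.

8.26%

F = S·e^((r_CAD − r_USD)T) ⇒ r_USD = r_CAD − ln(F/S)/T
ln(1.3450/1.4019) = -0.041434; /(8/12) = -0.062151
r_USD = 0.0204 + 0.062151 = 0.082551
r_USD = 8.26%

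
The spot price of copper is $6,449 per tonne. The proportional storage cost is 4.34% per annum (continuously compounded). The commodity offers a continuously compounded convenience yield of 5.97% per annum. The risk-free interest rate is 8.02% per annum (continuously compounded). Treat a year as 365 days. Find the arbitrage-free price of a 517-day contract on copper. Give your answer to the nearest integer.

$7,060 per tonne

Net carry = r + u − y = 0.0802 + 0.0434 − 0.0597 = 0.0639
F = S·e^((r+u−y)T) = 6449 · e^(0.0639 × 517/365) = 6449 · e^0.090510
= 6449 × 1.094732 = $7,060 per tonne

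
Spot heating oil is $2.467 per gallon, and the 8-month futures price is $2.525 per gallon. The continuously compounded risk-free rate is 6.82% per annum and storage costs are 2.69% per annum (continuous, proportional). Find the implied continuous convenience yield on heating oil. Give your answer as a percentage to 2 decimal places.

F = S·e^((r+u−y)T) ⇒ (r+u−y) = ln(F/S)/T
ln(2.525/2.467) = 0.023238; /T ⇒ 0.034857
y = r + u − ln(F/S)/T = 0.0682 + 0.0269 − 0.034857 = 0.060243
y = 6.02%

6.02%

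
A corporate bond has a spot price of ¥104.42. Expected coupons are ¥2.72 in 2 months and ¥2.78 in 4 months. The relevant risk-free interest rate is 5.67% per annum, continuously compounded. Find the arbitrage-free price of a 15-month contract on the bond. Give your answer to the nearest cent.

PV(coupons) I = 2.72·e^(−0.0567·2/12) + 2.78·e^(−0.0567·4/12)
I = 2.6944 + 2.7280 = 5.4224
F = (S − I)·e^(rT) = (104.42 − 5.4224) · e^(0.0567·15/12)
= 98.9976 · e^0.070875 = 98.9976 × 1.073447 = ¥106.27

¥106.27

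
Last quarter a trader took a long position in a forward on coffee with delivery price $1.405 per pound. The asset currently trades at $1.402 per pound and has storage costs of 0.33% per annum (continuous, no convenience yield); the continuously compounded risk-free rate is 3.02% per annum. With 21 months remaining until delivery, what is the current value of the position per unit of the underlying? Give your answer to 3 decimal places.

Current fair forward for the remaining 21 months: F = S·e^((r + u)·T), (r + u) = 0.0302 + 0.0033 = 0.0335
F = 1.402 · e^(0.0335 × 21/12) = 1.402 × 1.060378 = 1.4866
Value of long forward = (F − K)·e^(−rT) = (1.4866 − 1.405) · e^(−0.0302·21/12)
= 0.0816 × 0.948522 = 0.077

$0.077 per pound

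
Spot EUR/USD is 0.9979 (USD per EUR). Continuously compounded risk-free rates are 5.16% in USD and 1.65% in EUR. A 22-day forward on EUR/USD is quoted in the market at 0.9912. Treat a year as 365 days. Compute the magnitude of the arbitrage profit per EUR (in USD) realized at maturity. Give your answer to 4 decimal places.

Fair forward: F* = S·e^(carry·T), with carry = (r_USD − r_EUR) = 0.0516 − 0.0165 = 0.0351
F* = 0.9979 · e^(0.0351 × 22/365) = 0.9979 · e^0.002116 = 0.9979 × 1.002118 = 1.0000
Market 0.9912 < fair 1.0000: forward underpriced → reverse cash-and-carry (short spot, go long the forward).
At maturity, profit = |F_mkt − F*| = |0.9912 − 1.0000| = 0.0088 per EUR (in USD)

0.0088 per EUR (in USD)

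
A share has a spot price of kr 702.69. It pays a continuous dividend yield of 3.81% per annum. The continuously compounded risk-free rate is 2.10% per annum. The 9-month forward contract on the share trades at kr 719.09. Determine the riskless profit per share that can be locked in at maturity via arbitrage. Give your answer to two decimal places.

kr 25.35 per share

Fair forward: F* = S·e^(carry·T), with carry = (r − q) = 0.0210 − 0.0381 = -0.0171
F* = 702.69 · e^(-0.0171 × 9/12) = 702.69 · e^-0.012825 = 702.69 × 0.987257 = kr 693.7356
Market kr 719.09 > fair kr 693.7356: forward overpriced → cash-and-carry (buy spot, short the forward).
At maturity, profit = |F_mkt − F*| = |719.09 − 693.7356| = kr 25.35 per share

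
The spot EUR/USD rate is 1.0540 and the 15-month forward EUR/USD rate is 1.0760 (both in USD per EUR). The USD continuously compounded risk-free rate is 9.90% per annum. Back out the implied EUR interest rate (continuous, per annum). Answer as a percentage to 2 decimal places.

8.25%

F = S·e^((r_USD − r_EUR)T) ⇒ r_EUR = r_USD − ln(F/S)/T
ln(1.0760/1.0540) = 0.020658; /(15/12) = 0.016526
r_EUR = 0.0990 − 0.016526 = 0.082474
r_EUR = 8.25%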